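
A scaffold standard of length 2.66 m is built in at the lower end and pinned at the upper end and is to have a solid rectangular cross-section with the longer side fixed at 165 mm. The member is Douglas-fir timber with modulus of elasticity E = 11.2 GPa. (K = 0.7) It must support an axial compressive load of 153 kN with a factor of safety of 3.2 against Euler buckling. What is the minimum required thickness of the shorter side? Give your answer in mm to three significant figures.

Required P_cr = n·P = 3.2 × 153 = 489.6 kN
L_e = K·L = 0.7 × 2.66 = 1.862 m
Required I = P_cr·L_e²/(π²E) = 4.896×10^5 × 1.862² / (π² × 1.12×10^10) = 1.536×10^-5 m⁴
I_req = 1.536×10^7 mm⁴
Rectangle, weak axis: I_min = h·b³/12 with h = 165 mm fixed  ⇒  b = (12I/h)^(1/3) = 104 mm

b ≈ 104 mm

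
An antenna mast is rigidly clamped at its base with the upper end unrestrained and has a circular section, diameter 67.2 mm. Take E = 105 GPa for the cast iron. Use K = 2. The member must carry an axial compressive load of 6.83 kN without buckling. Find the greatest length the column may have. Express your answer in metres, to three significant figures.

I = πd⁴/64 = π×67.2⁴/64 = 1.001×10^6 mm⁴
I = 1.001×10^-6 m⁴
At the buckling limit P_cr = P = 6.830×10^3 N
From P_cr = π²EI/(K·L)²:  L = (1/K)·√(π²EI/P_cr) = (1/2)·√(π²×1.05×10^11×1.001×10^-6/6.830×10^3)
L = 6.16 m

L_max ≈ 6.16 m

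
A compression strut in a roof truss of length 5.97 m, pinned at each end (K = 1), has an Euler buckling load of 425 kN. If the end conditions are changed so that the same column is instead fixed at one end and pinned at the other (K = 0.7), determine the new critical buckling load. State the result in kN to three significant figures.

P_cr ≈ 867 kN

P_cr ∝ 1/K², so P_cr,new = P_cr,old × (K_old/K_new)² = 425 × (1/0.7)²
= 425 × 2.041 = 867 kN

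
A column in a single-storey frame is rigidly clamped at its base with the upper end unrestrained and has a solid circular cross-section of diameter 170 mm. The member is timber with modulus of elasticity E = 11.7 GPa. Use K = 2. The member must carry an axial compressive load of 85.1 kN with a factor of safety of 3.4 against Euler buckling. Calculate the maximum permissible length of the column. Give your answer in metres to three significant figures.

L_max ≈ 2.02 m

I = πd⁴/64 = π×170⁴/64 = 4.100×10^7 mm⁴
I = 4.100×10^-5 m⁴
Required critical load P_cr = n·P = 3.4 × 85.1 = 289.3 kN = 2.893×10^5 N
From P_cr = π²EI/(K·L)²:  L = (1/K)·√(π²EI/P_cr) = (1/2)·√(π²×1.17×10^10×4.100×10^-5/2.893×10^5)
L = 2.02 m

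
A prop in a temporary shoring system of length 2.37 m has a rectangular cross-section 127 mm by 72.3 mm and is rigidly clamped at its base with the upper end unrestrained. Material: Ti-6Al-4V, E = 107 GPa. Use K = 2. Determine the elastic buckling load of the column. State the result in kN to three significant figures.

P_cr ≈ 188 kN

Buckling occurs about the weak axis: I_min = h·b³/12 with b = 72.3 mm (the shorter side).
I_min = 127×72.3³/12 = 4.000×10^6 mm⁴
I = 4.000×10^6 mm⁴ = 4.000×10^-6 m⁴
Effective length L_e = K·L = 2 × 2.37 = 4.740 m
P_cr = π²EI / L_e² = π² × 107×10⁹ × 4.000×10^-6 / 4.740² = 1.880×10^5 N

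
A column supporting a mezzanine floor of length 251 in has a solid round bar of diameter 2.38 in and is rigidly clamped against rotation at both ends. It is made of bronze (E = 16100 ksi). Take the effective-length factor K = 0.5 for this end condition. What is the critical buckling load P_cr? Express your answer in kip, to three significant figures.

I = πd⁴/64 = π×2.38⁴/64 = 1.575 in⁴
Effective length L_e = K·L = 0.5 × 251 = 125.5 in
P_cr = π²EI / L_e² = π² × 16100×10³ × 1.575 / 125.5² = 1.589×10^4 lb

P_cr ≈ 15.9 kip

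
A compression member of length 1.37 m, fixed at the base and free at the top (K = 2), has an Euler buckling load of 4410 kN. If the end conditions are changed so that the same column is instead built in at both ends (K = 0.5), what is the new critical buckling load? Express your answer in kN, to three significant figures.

P_cr ≈ 70600 kN

P_cr ∝ 1/K², so P_cr,new = P_cr,old × (K_old/K_new)² = 4410 × (2/0.5)²
= 4410 × 16.00 = 70600 kN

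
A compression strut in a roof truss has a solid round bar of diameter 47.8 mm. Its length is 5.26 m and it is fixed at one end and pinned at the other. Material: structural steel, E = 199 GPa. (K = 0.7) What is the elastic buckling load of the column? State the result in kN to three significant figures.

I = πd⁴/64 = π×47.8⁴/64 = 2.563×10^5 mm⁴
I = 2.563×10^5 mm⁴ = 2.563×10^-7 m⁴
Effective length L_e = K·L = 0.7 × 5.26 = 3.682 m
P_cr = π²EI / L_e² = π² × 199×10⁹ × 2.563×10^-7 / 3.682² = 3.713×10^4 N

P_cr ≈ 37.1 kN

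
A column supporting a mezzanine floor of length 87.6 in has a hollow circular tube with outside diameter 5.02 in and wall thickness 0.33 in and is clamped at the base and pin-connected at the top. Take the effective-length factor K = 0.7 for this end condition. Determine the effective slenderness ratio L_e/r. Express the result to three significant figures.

λ ≈ 36.9

Inner diameter d_i = 5.02 − 2×0.33 = 4.360 in
I = π(d_o⁴ − d_i⁴)/64 = π(5.02⁴ − 4.360⁴)/64 = 13.43 in⁴
A = 4.862 in²;  r_min = √(I/A) = √(13.43/4.862) = 1.662 in
L_e = K·L = 0.7 × 87.6 = 61.32 in
λ = L_e / r_min = 61.320 / 1.662 = 36.9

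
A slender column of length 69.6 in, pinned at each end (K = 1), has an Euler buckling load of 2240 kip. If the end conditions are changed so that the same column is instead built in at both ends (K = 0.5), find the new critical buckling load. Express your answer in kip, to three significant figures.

P_cr ≈ 8960 kip

P_cr ∝ 1/K², so P_cr,new = P_cr,old × (K_old/K_new)² = 2240 × (1/0.5)²
= 2240 × 4.000 = 8960 kip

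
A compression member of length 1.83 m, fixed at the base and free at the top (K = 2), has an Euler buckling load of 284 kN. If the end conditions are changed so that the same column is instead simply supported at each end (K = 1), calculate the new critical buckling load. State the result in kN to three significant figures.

P_cr ∝ 1/K², so P_cr,new = P_cr,old × (K_old/K_new)² = 284 × (2/1)²
= 284 × 4.000 = 1140 kN

P_cr ≈ 1140 kN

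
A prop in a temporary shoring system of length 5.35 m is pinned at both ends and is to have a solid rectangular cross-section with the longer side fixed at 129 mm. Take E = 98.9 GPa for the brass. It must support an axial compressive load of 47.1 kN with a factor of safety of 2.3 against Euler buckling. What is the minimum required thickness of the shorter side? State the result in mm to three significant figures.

b ≈ 66.6 mm

Required P_cr = n·P = 2.3 × 47.1 = 108.3 kN
L_e = K·L = 1 × 5.35 = 5.350 m
Required I = P_cr·L_e²/(π²E) = 1.083×10^5 × 5.350² / (π² × 9.89×10^10) = 3.177×10^-6 m⁴
I_req = 3.177×10^6 mm⁴
Rectangle, weak axis: I_min = h·b³/12 with h = 129 mm fixed  ⇒  b = (12I/h)^(1/3) = 66.6 mm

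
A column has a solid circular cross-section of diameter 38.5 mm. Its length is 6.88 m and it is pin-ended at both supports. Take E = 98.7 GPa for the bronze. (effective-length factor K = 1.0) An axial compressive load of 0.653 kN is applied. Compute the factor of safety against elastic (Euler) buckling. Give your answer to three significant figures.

I = πd⁴/64 = π×38.5⁴/64 = 1.078×10^5 mm⁴
I = 1.078×10^5 mm⁴ = 1.078×10^-7 m⁴
Effective length L_e = K·L = 1 × 6.88 = 6.880 m
P_cr = π²EI / L_e² = π² × 98.7×10⁹ × 1.078×10^-7 / 6.880² = 2.219×10^3 N
Factor of safety n = P_cr / P = 2.2195 / 0.653 = 3.40

n ≈ 3.40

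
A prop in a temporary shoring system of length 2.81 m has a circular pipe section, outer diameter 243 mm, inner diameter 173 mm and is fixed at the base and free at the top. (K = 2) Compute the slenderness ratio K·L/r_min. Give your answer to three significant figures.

d_o = 243 mm, d_i = 173 mm
I = π(d_o⁴ − d_i⁴)/64 = π(243⁴ − 173.0⁴)/64 = 1.272×10^8 mm⁴
A = 2.287×10^4 mm²;  r_min = √(I/A) = √(1.272×10^8/2.287×10^4) = 74.57 mm
L_e = K·L = 2 × 2.81 m = 5.620 m = 5620.0 mm
λ = L_e / r_min = 5620.0 / 74.57 = 75.4

λ ≈ 75.4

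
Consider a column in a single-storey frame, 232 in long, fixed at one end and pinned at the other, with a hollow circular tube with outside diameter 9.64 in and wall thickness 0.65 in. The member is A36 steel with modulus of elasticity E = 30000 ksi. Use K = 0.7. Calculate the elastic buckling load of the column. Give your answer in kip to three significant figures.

P_cr ≈ 2090 kip

Inner diameter d_i = 9.64 − 2×0.65 = 8.340 in
I = π(d_o⁴ − d_i⁴)/64 = π(9.64⁴ − 8.340⁴)/64 = 186.4 in⁴
Effective length L_e = K·L = 0.7 × 232 = 162.4 in
P_cr = π²EI / L_e² = π² × 30000×10³ × 186.4 / 162.4² = 2.093×10^6 lb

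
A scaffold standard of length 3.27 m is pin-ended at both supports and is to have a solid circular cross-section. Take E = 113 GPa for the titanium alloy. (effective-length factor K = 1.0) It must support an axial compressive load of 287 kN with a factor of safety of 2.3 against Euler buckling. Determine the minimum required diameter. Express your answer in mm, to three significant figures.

d ≈ 107 mm

Required P_cr = n·P = 2.3 × 287 = 660.1 kN
L_e = K·L = 1 × 3.27 = 3.270 m
Required I = P_cr·L_e²/(π²E) = 6.601×10^5 × 3.270² / (π² × 1.13×10^11) = 6.329×10^-6 m⁴
I_req = 6.329×10^6 mm⁴
Solid circle: I = πd⁴/64  ⇒  d = (64I/π)^(1/4) = (64×6.329×10^6/π)^(1/4) = 107 mm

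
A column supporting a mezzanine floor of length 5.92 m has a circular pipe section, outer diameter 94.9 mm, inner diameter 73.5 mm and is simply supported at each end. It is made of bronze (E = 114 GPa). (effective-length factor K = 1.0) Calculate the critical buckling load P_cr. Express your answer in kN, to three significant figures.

d_o = 94.9 mm, d_i = 73.5 mm
I = π(d_o⁴ − d_i⁴)/64 = π(94.9⁴ − 73.50⁴)/64 = 2.549×10^6 mm⁴
I = 2.549×10^6 mm⁴ = 2.549×10^-6 m⁴
Effective length L_e = K·L = 1 × 5.92 = 5.920 m
P_cr = π²EI / L_e² = π² × 114×10⁹ × 2.549×10^-6 / 5.920² = 8.183×10^4 N

P_cr ≈ 81.8 kN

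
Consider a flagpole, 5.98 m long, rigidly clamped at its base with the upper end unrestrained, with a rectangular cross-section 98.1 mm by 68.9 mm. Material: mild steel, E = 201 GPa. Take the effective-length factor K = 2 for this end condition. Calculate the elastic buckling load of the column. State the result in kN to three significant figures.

Buckling occurs about the weak axis: I_min = h·b³/12 with b = 68.9 mm (the shorter side).
I_min = 98.1×68.9³/12 = 2.674×10^6 mm⁴
I = 2.674×10^6 mm⁴ = 2.674×10^-6 m⁴
Effective length L_e = K·L = 2 × 5.98 = 11.96 m
P_cr = π²EI / L_e² = π² × 201×10⁹ × 2.674×10^-6 / 11.96² = 3.708×10^4 N

P_cr ≈ 37.1 kN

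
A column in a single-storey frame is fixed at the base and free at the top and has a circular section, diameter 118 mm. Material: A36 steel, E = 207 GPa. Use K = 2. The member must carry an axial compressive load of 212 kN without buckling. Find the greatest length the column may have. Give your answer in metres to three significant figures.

I = πd⁴/64 = π×118⁴/64 = 9.517×10^6 mm⁴
I = 9.517×10^-6 m⁴
At the buckling limit P_cr = P = 2.120×10^5 N
From P_cr = π²EI/(K·L)²:  L = (1/K)·√(π²EI/P_cr) = (1/2)·√(π²×2.07×10^11×9.517×10^-6/2.120×10^5)
L = 4.79 m

L_max ≈ 4.79 m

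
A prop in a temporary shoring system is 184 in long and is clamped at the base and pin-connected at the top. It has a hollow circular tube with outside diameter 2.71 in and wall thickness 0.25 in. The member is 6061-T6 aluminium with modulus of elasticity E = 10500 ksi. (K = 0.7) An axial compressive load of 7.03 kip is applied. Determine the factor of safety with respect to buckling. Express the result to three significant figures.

n ≈ 1.31

Inner diameter d_i = 2.71 − 2×0.25 = 2.210 in
I = π(d_o⁴ − d_i⁴)/64 = π(2.71⁴ − 2.210⁴)/64 = 1.477 in⁴
Effective length L_e = K·L = 0.7 × 184 = 128.8 in
P_cr = π²EI / L_e² = π² × 10500×10³ × 1.477 / 128.8² = 9.224×10^3 lb
Factor of safety n = P_cr / P = 9.2241 / 7.03 = 1.31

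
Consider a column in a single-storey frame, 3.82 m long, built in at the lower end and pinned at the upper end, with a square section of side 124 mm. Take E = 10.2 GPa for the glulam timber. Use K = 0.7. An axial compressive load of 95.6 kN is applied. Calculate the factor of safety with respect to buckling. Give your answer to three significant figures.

I = a⁴/12 = 124⁴/12 = 1.970×10^7 mm⁴
I = 1.970×10^7 mm⁴ = 1.970×10^-5 m⁴
Effective length L_e = K·L = 0.7 × 3.82 = 2.674 m
P_cr = π²EI / L_e² = π² × 10.2×10⁹ × 1.970×10^-5 / 2.674² = 2.774×10^5 N
Factor of safety n = P_cr / P = 277.38 / 95.6 = 2.90

n ≈ 2.90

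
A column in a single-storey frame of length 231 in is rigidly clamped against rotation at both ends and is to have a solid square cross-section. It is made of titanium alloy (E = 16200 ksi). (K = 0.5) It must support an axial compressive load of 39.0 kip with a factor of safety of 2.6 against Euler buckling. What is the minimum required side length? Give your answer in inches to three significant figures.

a ≈ 3.17 in

Required P_cr = n·P = 2.6 × 39.0 = 101.4 kip
L_e = K·L = 0.5 × 231 = 115.5 in
Required I = P_cr·L_e²/(π²E) = 1.014×10^5 × 115.5² / (π² × 1.62×10^7) = 8.460 in⁴
Solid square: I = a⁴/12  ⇒  a = (12I)^(1/4) = (12×8.460)^(1/4) = 3.17 in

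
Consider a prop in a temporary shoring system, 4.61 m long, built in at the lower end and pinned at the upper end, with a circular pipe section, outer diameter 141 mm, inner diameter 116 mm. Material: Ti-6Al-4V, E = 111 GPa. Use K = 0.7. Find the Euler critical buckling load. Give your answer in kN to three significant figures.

d_o = 141 mm, d_i = 116 mm
I = π(d_o⁴ − d_i⁴)/64 = π(141⁴ − 116.0⁴)/64 = 1.051×10^7 mm⁴
I = 1.051×10^7 mm⁴ = 1.051×10^-5 m⁴
Effective length L_e = K·L = 0.7 × 4.61 = 3.227 m
P_cr = π²EI / L_e² = π² × 111×10⁹ × 1.051×10^-5 / 3.227² = 1.106×10^6 N

P_cr ≈ 1110 kN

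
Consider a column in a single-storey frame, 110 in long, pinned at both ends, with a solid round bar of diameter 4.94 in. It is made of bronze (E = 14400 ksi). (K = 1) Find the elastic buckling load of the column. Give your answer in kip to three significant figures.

I = πd⁴/64 = π×4.94⁴/64 = 29.23 in⁴
Effective length L_e = K·L = 1 × 110 = 110.0 in
P_cr = π²EI / L_e² = π² × 14400×10³ × 29.23 / 110.0² = 3.434×10^5 lb

P_cr ≈ 343 kip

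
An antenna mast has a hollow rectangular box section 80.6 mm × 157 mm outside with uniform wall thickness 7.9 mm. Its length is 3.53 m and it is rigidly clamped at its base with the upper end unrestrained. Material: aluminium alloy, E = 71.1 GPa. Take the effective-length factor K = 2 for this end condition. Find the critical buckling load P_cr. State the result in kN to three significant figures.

P_cr ≈ 51.4 kN

Inner dimensions: h_i = 157 − 2×7.9 = 141.2 mm, b_i = 80.6 − 2×7.9 = 64.80 mm
Weak-axis I_min = (h_o·b_o³ − h_i·b_i³)/12 with b_o = 80.6, b_i = 64.80 mm (shorter outer/inner sides).
I_min = (157×80.6³ − 141.2×64.80³)/12 = 3.649×10^6 mm⁴
I = 3.649×10^6 mm⁴ = 3.649×10^-6 m⁴
Effective length L_e = K·L = 2 × 3.53 = 7.060 m
P_cr = π²EI / L_e² = π² × 71.1×10⁹ × 3.649×10^-6 / 7.060² = 5.137×10^4 N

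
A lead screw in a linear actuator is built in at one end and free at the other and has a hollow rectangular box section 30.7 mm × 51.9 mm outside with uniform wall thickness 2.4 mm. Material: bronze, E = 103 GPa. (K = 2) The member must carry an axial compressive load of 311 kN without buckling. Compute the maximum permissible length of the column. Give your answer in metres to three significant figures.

L_max ≈ 0.216 m

Inner dimensions: h_i = 51.9 − 2×2.4 = 47.10 mm, b_i = 30.7 − 2×2.4 = 25.90 mm
Weak-axis I_min = (h_o·b_o³ − h_i·b_i³)/12 with b_o = 30.7, b_i = 25.90 mm (shorter outer/inner sides).
I_min = (51.9×30.7³ − 47.10×25.90³)/12 = 5.695×10^4 mm⁴
I = 5.695×10^-8 m⁴
At the buckling limit P_cr = P = 3.110×10^5 N
From P_cr = π²EI/(K·L)²:  L = (1/K)·√(π²EI/P_cr) = (1/2)·√(π²×1.03×10^11×5.695×10^-8/3.110×10^5)
L = 0.216 m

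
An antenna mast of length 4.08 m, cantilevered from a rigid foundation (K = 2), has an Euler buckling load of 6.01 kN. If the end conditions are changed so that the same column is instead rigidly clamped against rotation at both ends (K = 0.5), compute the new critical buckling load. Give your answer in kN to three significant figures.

P_cr ∝ 1/K², so P_cr,new = P_cr,old × (K_old/K_new)² = 6.01 × (2/0.5)²
= 6.01 × 16.00 = 96.2 kN

P_cr ≈ 96.2 kN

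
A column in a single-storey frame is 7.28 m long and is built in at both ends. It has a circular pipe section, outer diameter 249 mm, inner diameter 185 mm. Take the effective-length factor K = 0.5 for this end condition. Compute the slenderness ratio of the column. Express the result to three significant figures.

λ ≈ 46.9

d_o = 249 mm, d_i = 185 mm
I = π(d_o⁴ − d_i⁴)/64 = π(249⁴ − 185.0⁴)/64 = 1.312×10^8 mm⁴
A = 2.182×10^4 mm²;  r_min = √(I/A) = √(1.312×10^8/2.182×10^4) = 77.55 mm
L_e = K·L = 0.5 × 7.28 m = 3.640 m = 3640.0 mm
λ = L_e / r_min = 3640.0 / 77.55 = 46.9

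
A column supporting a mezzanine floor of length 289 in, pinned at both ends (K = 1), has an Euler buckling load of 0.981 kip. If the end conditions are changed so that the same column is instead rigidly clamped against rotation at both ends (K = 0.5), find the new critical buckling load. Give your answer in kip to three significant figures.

P_cr ≈ 3.92 kip

P_cr ∝ 1/K², so P_cr,new = P_cr,old × (K_old/K_new)² = 0.981 × (1/0.5)²
= 0.981 × 4.000 = 3.92 kip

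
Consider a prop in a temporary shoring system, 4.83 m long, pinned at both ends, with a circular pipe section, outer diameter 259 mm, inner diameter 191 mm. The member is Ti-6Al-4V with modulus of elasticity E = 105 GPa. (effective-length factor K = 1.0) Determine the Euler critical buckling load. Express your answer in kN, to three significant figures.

d_o = 259 mm, d_i = 191 mm
I = π(d_o⁴ − d_i⁴)/64 = π(259⁴ − 191.0⁴)/64 = 1.556×10^8 mm⁴
I = 1.556×10^8 mm⁴ = 1.556×10^-4 m⁴
Effective length L_e = K·L = 1 × 4.83 = 4.830 m
P_cr = π²EI / L_e² = π² × 105×10⁹ × 1.556×10^-4 / 4.830² = 6.910×10^6 N

P_cr ≈ 6910 kN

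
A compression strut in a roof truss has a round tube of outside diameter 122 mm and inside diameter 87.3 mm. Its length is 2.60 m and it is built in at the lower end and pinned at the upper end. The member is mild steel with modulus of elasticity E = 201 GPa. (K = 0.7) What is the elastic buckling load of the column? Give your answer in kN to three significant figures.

d_o = 122 mm, d_i = 87.3 mm
I = π(d_o⁴ − d_i⁴)/64 = π(122⁴ − 87.30⁴)/64 = 8.023×10^6 mm⁴
I = 8.023×10^6 mm⁴ = 8.023×10^-6 m⁴
Effective length L_e = K·L = 0.7 × 2.60 = 1.820 m
P_cr = π²EI / L_e² = π² × 201×10⁹ × 8.023×10^-6 / 1.820² = 4.805×10^6 N

P_cr ≈ 4810 kN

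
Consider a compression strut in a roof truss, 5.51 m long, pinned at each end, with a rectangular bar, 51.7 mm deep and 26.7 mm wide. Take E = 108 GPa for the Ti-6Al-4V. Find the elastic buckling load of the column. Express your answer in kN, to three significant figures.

Buckling occurs about the weak axis: I_min = h·b³/12 with b = 26.7 mm (the shorter side).
I_min = 51.7×26.7³/12 = 8.201×10^4 mm⁴
I = 8.201×10^4 mm⁴ = 8.201×10^-8 m⁴
Effective length L_e = K·L = 1 × 5.51 = 5.510 m
P_cr = π²EI / L_e² = π² × 108×10⁹ × 8.201×10^-8 / 5.510² = 2.879×10^3 N

P_cr ≈ 2.88 kN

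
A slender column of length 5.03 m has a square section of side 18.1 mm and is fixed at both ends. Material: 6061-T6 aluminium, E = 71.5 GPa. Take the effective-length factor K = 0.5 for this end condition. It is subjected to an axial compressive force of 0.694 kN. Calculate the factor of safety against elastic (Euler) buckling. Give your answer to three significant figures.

I = a⁴/12 = 18.1⁴/12 = 8.944×10^3 mm⁴
I = 8.944×10^3 mm⁴ = 8.944×10^-9 m⁴
Effective length L_e = K·L = 0.5 × 5.03 = 2.515 m
P_cr = π²EI / L_e² = π² × 71.5×10⁹ × 8.944×10^-9 / 2.515² = 997.8 N
Factor of safety n = P_cr / P = 0.99784 / 0.694 = 1.44

n ≈ 1.44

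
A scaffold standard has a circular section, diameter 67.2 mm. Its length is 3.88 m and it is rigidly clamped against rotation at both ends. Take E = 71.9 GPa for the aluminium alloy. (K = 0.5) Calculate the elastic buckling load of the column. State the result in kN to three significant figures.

I = πd⁴/64 = π×67.2⁴/64 = 1.001×10^6 mm⁴
I = 1.001×10^6 mm⁴ = 1.001×10^-6 m⁴
Effective length L_e = K·L = 0.5 × 3.88 = 1.940 m
P_cr = π²EI / L_e² = π² × 71.9×10⁹ × 1.001×10^-6 / 1.940² = 1.887×10^5 N

P_cr ≈ 189 kN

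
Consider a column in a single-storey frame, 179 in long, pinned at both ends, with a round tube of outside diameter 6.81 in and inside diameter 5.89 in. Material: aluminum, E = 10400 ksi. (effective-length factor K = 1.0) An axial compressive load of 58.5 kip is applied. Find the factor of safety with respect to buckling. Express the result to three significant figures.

n ≈ 2.55

d_o = 6.81 in, d_i = 5.89 in
I = π(d_o⁴ − d_i⁴)/64 = π(6.81⁴ − 5.890⁴)/64 = 46.50 in⁴
Effective length L_e = K·L = 1 × 179 = 179.0 in
P_cr = π²EI / L_e² = π² × 10400×10³ × 46.50 / 179.0² = 1.489×10^5 lb
Factor of safety n = P_cr / P = 148.95 / 58.5 = 2.55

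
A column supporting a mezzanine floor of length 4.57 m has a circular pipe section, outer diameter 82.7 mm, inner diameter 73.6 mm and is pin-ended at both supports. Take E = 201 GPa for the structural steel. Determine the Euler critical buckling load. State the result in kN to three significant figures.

d_o = 82.7 mm, d_i = 73.6 mm
I = π(d_o⁴ − d_i⁴)/64 = π(82.7⁴ − 73.60⁴)/64 = 8.557×10^5 mm⁴
I = 8.557×10^5 mm⁴ = 8.557×10^-7 m⁴
Effective length L_e = K·L = 1 × 4.57 = 4.570 m
P_cr = π²EI / L_e² = π² × 201×10⁹ × 8.557×10^-7 / 4.570² = 8.128×10^4 N

P_cr ≈ 81.3 kN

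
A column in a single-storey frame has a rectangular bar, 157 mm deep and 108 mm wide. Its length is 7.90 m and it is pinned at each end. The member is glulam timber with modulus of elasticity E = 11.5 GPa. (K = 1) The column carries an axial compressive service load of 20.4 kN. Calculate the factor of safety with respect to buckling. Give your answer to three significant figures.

Buckling occurs about the weak axis: I_min = h·b³/12 with b = 108 mm (the shorter side).
I_min = 157×108³/12 = 1.648×10^7 mm⁴
I = 1.648×10^7 mm⁴ = 1.648×10^-5 m⁴
Effective length L_e = K·L = 1 × 7.90 = 7.900 m
P_cr = π²EI / L_e² = π² × 11.5×10⁹ × 1.648×10^-5 / 7.900² = 2.997×10^4 N
Factor of safety n = P_cr / P = 29.973 / 20.4 = 1.47

n ≈ 1.47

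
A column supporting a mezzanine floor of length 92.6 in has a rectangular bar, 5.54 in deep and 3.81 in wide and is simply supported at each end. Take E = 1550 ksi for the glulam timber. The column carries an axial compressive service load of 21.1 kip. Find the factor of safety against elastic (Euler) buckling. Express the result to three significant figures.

n ≈ 2.16

Buckling occurs about the weak axis: I_min = h·b³/12 with b = 3.81 in (the shorter side).
I_min = 5.54×3.81³/12 = 25.53 in⁴
Effective length L_e = K·L = 1 × 92.6 = 92.60 in
P_cr = π²EI / L_e² = π² × 1550×10³ × 25.53 / 92.60² = 4.555×10^4 lb
Factor of safety n = P_cr / P = 45.553 / 21.1 = 2.16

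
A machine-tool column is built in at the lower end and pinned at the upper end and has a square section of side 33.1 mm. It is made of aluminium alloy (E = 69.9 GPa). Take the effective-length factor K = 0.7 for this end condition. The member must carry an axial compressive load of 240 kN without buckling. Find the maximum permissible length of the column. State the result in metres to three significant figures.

I = a⁴/12 = 33.1⁴/12 = 1.000×10^5 mm⁴
I = 1.000×10^-7 m⁴
At the buckling limit P_cr = P = 2.400×10^5 N
From P_cr = π²EI/(K·L)²:  L = (1/K)·√(π²EI/P_cr) = (1/0.7)·√(π²×6.99×10^10×1.000×10^-7/2.400×10^5)
L = 0.766 m

L_max ≈ 0.766 m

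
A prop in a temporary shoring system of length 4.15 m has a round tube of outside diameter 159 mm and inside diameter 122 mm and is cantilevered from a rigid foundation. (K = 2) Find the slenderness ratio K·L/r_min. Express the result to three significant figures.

d_o = 159 mm, d_i = 122 mm
I = π(d_o⁴ − d_i⁴)/64 = π(159⁴ − 122.0⁴)/64 = 2.050×10^7 mm⁴
A = 8.166×10^3 mm²;  r_min = √(I/A) = √(2.050×10^7/8.166×10^3) = 50.10 mm
L_e = K·L = 2 × 4.15 m = 8.300 m = 8300.0 mm
λ = L_e / r_min = 8300.0 / 50.10 = 166

λ ≈ 166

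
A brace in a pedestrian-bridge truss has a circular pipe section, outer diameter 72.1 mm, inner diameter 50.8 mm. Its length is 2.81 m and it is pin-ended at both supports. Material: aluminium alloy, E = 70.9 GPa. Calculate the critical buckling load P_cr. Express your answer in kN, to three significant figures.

d_o = 72.1 mm, d_i = 50.8 mm
I = π(d_o⁴ − d_i⁴)/64 = π(72.1⁴ − 50.80⁴)/64 = 9.996×10^5 mm⁴
I = 9.996×10^5 mm⁴ = 9.996×10^-7 m⁴
Effective length L_e = K·L = 1 × 2.81 = 2.810 m
P_cr = π²EI / L_e² = π² × 70.9×10⁹ × 9.996×10^-7 / 2.810² = 8.859×10^4 N

P_cr ≈ 88.6 kN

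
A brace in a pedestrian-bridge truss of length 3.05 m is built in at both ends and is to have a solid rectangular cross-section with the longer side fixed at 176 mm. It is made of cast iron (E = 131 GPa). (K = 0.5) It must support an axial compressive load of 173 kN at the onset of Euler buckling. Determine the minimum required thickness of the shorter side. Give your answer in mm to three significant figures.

L_e = K·L = 0.5 × 3.05 = 1.525 m
Required I = P_cr·L_e²/(π²E) = 1.730×10^5 × 1.525² / (π² × 1.31×10^11) = 3.112×10^-7 m⁴
I_req = 3.112×10^5 mm⁴
Rectangle, weak axis: I_min = h·b³/12 with h = 176 mm fixed  ⇒  b = (12I/h)^(1/3) = 27.7 mm

b ≈ 27.7 mm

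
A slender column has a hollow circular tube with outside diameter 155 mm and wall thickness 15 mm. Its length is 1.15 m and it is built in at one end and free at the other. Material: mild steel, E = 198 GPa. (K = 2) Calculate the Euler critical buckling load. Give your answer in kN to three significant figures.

Inner diameter d_i = 155 − 2×15 = 125.0 mm
I = π(d_o⁴ − d_i⁴)/64 = π(155⁴ − 125.0⁴)/64 = 1.635×10^7 mm⁴
I = 1.635×10^7 mm⁴ = 1.635×10^-5 m⁴
Effective length L_e = K·L = 2 × 1.15 = 2.300 m
P_cr = π²EI / L_e² = π² × 198×10⁹ × 1.635×10^-5 / 2.300² = 6.040×10^6 N

P_cr ≈ 6040 kN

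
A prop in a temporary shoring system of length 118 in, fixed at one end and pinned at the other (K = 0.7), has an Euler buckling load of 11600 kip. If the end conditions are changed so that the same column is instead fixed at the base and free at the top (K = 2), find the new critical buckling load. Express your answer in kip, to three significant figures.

P_cr ∝ 1/K², so P_cr,new = P_cr,old × (K_old/K_new)² = 11600 × (0.7/2)²
= 11600 × 0.1225 = 1420 kip

P_cr ≈ 1420 kip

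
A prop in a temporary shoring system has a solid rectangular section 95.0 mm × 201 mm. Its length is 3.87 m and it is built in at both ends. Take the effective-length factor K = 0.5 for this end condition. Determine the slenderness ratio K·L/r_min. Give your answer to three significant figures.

λ ≈ 70.6

Buckling occurs about the weak axis: I_min = h·b³/12 with b = 95.0 mm (the shorter side).
I_min = 201×95.0³/12 = 1.436×10^7 mm⁴
A = 1.909×10^4 mm²;  r_min = √(I/A) = √(1.436×10^7/1.909×10^4) = 27.42 mm
L_e = K·L = 0.5 × 3.87 m = 1.935 m = 1935.0 mm
λ = L_e / r_min = 1935.0 / 27.42 = 70.6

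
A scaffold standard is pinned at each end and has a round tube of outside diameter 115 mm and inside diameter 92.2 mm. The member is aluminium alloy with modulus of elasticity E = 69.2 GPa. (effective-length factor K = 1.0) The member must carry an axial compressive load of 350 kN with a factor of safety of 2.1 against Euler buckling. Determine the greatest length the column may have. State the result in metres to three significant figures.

L_max ≈ 2.16 m

d_o = 115 mm, d_i = 92.2 mm
I = π(d_o⁴ − d_i⁴)/64 = π(115⁴ − 92.20⁴)/64 = 5.038×10^6 mm⁴
I = 5.038×10^-6 m⁴
Required critical load P_cr = n·P = 2.1 × 350 = 735.0 kN = 7.350×10^5 N
From P_cr = π²EI/(K·L)²:  L = (1/K)·√(π²EI/P_cr) = (1/1)·√(π²×6.92×10^10×5.038×10^-6/7.350×10^5)
L = 2.16 m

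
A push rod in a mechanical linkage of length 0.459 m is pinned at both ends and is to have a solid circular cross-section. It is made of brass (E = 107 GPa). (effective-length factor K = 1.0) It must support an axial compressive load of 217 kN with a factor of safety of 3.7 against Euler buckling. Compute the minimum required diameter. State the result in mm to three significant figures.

d ≈ 42.5 mm

Required P_cr = n·P = 3.7 × 217 = 802.9 kN
L_e = K·L = 1 × 0.459 = 0.4590 m
Required I = P_cr·L_e²/(π²E) = 8.029×10^5 × 0.4590² / (π² × 1.07×10^11) = 1.602×10^-7 m⁴
I_req = 1.602×10^5 mm⁴
Solid circle: I = πd⁴/64  ⇒  d = (64I/π)^(1/4) = (64×1.602×10^5/π)^(1/4) = 42.5 mm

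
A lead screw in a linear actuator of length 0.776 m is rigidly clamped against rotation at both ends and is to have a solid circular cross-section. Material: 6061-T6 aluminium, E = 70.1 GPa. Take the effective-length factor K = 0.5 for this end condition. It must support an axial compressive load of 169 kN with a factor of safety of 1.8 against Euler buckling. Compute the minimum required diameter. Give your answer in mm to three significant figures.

d ≈ 34.1 mm

Required P_cr = n·P = 1.8 × 169 = 304.2 kN
L_e = K·L = 0.5 × 0.776 = 0.3880 m
Required I = P_cr·L_e²/(π²E) = 3.042×10^5 × 0.3880² / (π² × 7.01×10^10) = 6.619×10^-8 m⁴
I_req = 6.619×10^4 mm⁴
Solid circle: I = πd⁴/64  ⇒  d = (64I/π)^(1/4) = (64×6.619×10^4/π)^(1/4) = 34.1 mm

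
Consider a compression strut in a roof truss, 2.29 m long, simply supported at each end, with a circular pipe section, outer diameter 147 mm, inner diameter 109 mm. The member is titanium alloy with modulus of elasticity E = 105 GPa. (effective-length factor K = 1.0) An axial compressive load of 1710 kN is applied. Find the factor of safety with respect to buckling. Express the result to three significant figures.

n ≈ 1.85

d_o = 147 mm, d_i = 109 mm
I = π(d_o⁴ − d_i⁴)/64 = π(147⁴ − 109.0⁴)/64 = 1.599×10^7 mm⁴
I = 1.599×10^7 mm⁴ = 1.599×10^-5 m⁴
Effective length L_e = K·L = 1 × 2.29 = 2.290 m
P_cr = π²EI / L_e² = π² × 105×10⁹ × 1.599×10^-5 / 2.290² = 3.160×10^6 N
Factor of safety n = P_cr / P = 3160.3 / 1710 = 1.85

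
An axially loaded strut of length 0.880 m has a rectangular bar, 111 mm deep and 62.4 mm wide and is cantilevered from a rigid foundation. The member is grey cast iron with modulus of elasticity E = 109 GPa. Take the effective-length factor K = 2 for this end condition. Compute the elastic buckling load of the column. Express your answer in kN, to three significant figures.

P_cr ≈ 781 kN

Buckling occurs about the weak axis: I_min = h·b³/12 with b = 62.4 mm (the shorter side).
I_min = 111×62.4³/12 = 2.247×10^6 mm⁴
I = 2.247×10^6 mm⁴ = 2.247×10^-6 m⁴
Effective length L_e = K·L = 2 × 0.880 = 1.760 m
P_cr = π²EI / L_e² = π² × 109×10⁹ × 2.247×10^-6 / 1.760² = 7.805×10^5 N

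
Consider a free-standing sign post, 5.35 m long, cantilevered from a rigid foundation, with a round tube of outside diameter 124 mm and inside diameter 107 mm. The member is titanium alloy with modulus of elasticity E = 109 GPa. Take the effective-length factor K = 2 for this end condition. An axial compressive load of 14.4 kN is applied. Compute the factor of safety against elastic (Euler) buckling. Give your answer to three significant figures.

n ≈ 3.37

d_o = 124 mm, d_i = 107 mm
I = π(d_o⁴ − d_i⁴)/64 = π(124⁴ − 107.0⁴)/64 = 5.171×10^6 mm⁴
I = 5.171×10^6 mm⁴ = 5.171×10^-6 m⁴
Effective length L_e = K·L = 2 × 5.35 = 10.70 m
P_cr = π²EI / L_e² = π² × 109×10⁹ × 5.171×10^-6 / 10.70² = 4.859×10^4 N
Factor of safety n = P_cr / P = 48.588 / 14.4 = 3.37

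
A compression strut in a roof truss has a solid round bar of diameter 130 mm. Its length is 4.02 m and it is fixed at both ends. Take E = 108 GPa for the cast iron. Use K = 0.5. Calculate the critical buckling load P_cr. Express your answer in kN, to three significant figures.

P_cr ≈ 3700 kN

I = πd⁴/64 = π×130⁴/64 = 1.402×10^7 mm⁴
I = 1.402×10^7 mm⁴ = 1.402×10^-5 m⁴
Effective length L_e = K·L = 0.5 × 4.02 = 2.010 m
P_cr = π²EI / L_e² = π² × 108×10⁹ × 1.402×10^-5 / 2.010² = 3.699×10^6 N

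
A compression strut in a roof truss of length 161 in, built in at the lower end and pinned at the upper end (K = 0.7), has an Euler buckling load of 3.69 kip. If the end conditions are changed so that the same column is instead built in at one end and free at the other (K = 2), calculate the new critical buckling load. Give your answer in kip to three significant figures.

P_cr ∝ 1/K², so P_cr,new = P_cr,old × (K_old/K_new)² = 3.69 × (0.7/2)²
= 3.69 × 0.1225 = 0.452 kip

P_cr ≈ 0.452 kip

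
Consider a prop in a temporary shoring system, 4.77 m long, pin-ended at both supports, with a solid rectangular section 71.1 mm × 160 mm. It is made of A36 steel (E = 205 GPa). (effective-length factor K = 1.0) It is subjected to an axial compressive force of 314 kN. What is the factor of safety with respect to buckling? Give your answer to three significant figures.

Buckling occurs about the weak axis: I_min = h·b³/12 with b = 71.1 mm (the shorter side).
I_min = 160×71.1³/12 = 4.792×10^6 mm⁴
I = 4.792×10^6 mm⁴ = 4.792×10^-6 m⁴
Effective length L_e = K·L = 1 × 4.77 = 4.770 m
P_cr = π²EI / L_e² = π² × 205×10⁹ × 4.792×10^-6 / 4.770² = 4.262×10^5 N
Factor of safety n = P_cr / P = 426.15 / 314 = 1.36

n ≈ 1.36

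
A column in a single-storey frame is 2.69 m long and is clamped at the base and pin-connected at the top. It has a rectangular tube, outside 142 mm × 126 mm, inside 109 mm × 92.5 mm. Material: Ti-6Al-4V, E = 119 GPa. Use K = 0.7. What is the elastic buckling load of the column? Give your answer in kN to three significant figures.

P_cr ≈ 5460 kN

Weak-axis I_min = (h_o·b_o³ − h_i·b_i³)/12 with b_o = 126, b_i = 92.50 mm (shorter outer/inner sides).
I_min = (142×126³ − 109.0×92.50³)/12 = 1.648×10^7 mm⁴
I = 1.648×10^7 mm⁴ = 1.648×10^-5 m⁴
Effective length L_e = K·L = 0.7 × 2.69 = 1.883 m
P_cr = π²EI / L_e² = π² × 119×10⁹ × 1.648×10^-5 / 1.883² = 5.460×10^6 N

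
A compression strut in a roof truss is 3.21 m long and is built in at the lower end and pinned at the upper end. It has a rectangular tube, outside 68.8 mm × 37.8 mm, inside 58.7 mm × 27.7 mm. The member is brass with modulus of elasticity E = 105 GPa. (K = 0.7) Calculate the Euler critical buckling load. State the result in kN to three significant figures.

P_cr ≈ 42.2 kN

Weak-axis I_min = (h_o·b_o³ − h_i·b_i³)/12 with b_o = 37.8, b_i = 27.70 mm (shorter outer/inner sides).
I_min = (68.8×37.8³ − 58.70×27.70³)/12 = 2.057×10^5 mm⁴
I = 2.057×10^5 mm⁴ = 2.057×10^-7 m⁴
Effective length L_e = K·L = 0.7 × 3.21 = 2.247 m
P_cr = π²EI / L_e² = π² × 105×10⁹ × 2.057×10^-7 / 2.247² = 4.222×10^4 N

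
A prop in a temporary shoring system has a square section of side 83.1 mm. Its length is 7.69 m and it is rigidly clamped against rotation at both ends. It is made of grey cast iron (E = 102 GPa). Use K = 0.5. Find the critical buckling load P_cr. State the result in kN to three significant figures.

P_cr ≈ 271 kN

I = a⁴/12 = 83.1⁴/12 = 3.974×10^6 mm⁴
I = 3.974×10^6 mm⁴ = 3.974×10^-6 m⁴
Effective length L_e = K·L = 0.5 × 7.69 = 3.845 m
P_cr = π²EI / L_e² = π² × 102×10⁹ × 3.974×10^-6 / 3.845² = 2.706×10^5 N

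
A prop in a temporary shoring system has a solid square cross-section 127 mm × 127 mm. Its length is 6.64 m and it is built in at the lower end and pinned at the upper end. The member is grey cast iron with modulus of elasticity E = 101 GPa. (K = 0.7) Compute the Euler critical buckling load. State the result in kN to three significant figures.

P_cr ≈ 1000 kN

I = a⁴/12 = 127⁴/12 = 2.168×10^7 mm⁴
I = 2.168×10^7 mm⁴ = 2.168×10^-5 m⁴
Effective length L_e = K·L = 0.7 × 6.64 = 4.648 m
P_cr = π²EI / L_e² = π² × 101×10⁹ × 2.168×10^-5 / 4.648² = 1.000×10^6 N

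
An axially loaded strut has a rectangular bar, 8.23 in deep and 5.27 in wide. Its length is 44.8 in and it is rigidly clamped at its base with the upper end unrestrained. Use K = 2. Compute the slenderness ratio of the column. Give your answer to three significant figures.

λ ≈ 58.9

Buckling occurs about the weak axis: I_min = h·b³/12 with b = 5.27 in (the shorter side).
I_min = 8.23×5.27³/12 = 100.4 in⁴
A = 43.37 in²;  r_min = √(I/A) = √(100.4/43.37) = 1.521 in
L_e = K·L = 2 × 44.8 = 89.60 in
λ = L_e / r_min = 89.600 / 1.521 = 58.9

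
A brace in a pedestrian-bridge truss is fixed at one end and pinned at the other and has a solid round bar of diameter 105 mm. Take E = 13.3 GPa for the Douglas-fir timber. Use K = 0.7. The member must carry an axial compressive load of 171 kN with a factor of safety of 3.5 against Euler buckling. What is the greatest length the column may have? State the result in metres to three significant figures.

L_max ≈ 1.63 m

I = πd⁴/64 = π×105⁴/64 = 5.967×10^6 mm⁴
I = 5.967×10^-6 m⁴
Required critical load P_cr = n·P = 3.5 × 171 = 598.5 kN = 5.985×10^5 N
From P_cr = π²EI/(K·L)²:  L = (1/K)·√(π²EI/P_cr) = (1/0.7)·√(π²×1.33×10^10×5.967×10^-6/5.985×10^5)
L = 1.63 m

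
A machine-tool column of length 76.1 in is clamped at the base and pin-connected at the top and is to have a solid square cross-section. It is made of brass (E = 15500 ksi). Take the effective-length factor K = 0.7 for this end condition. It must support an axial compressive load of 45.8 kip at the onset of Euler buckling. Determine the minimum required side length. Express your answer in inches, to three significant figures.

L_e = K·L = 0.7 × 76.1 = 53.27 in
Required I = P_cr·L_e²/(π²E) = 4.580×10^4 × 53.27² / (π² × 1.55×10^7) = 0.8496 in⁴
Solid square: I = a⁴/12  ⇒  a = (12I)^(1/4) = (12×0.8496)^(1/4) = 1.79 in

a ≈ 1.79 in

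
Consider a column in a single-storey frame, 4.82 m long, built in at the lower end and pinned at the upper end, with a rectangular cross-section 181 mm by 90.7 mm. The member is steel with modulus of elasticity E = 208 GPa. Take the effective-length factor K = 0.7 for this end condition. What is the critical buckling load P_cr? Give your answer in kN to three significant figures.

P_cr ≈ 2030 kN

Buckling occurs about the weak axis: I_min = h·b³/12 with b = 90.7 mm (the shorter side).
I_min = 181×90.7³/12 = 1.125×10^7 mm⁴
I = 1.125×10^7 mm⁴ = 1.125×10^-5 m⁴
Effective length L_e = K·L = 0.7 × 4.82 = 3.374 m
P_cr = π²EI / L_e² = π² × 208×10⁹ × 1.125×10^-5 / 3.374² = 2.030×10^6 N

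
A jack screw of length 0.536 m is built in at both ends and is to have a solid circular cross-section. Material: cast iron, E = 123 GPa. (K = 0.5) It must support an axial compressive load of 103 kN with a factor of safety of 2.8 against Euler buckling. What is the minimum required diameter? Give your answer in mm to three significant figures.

Required P_cr = n·P = 2.8 × 103 = 288.4 kN
L_e = K·L = 0.5 × 0.536 = 0.2680 m
Required I = P_cr·L_e²/(π²E) = 2.884×10^5 × 0.2680² / (π² × 1.23×10^11) = 1.706×10^-8 m⁴
I_req = 1.706×10^4 mm⁴
Solid circle: I = πd⁴/64  ⇒  d = (64I/π)^(1/4) = (64×1.706×10^4/π)^(1/4) = 24.3 mm

d ≈ 24.3 mm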